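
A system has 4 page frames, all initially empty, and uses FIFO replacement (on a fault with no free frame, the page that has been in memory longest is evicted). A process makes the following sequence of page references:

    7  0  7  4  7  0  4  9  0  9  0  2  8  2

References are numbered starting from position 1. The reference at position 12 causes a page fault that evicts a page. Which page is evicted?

7

pos 1: 7: fault, frames (7)
pos 2: 0: fault, frames (7 0)
pos 3: 7: hit
pos 4: 4: fault, frames (7 0 4)
pos 5: 7: hit
pos 6: 0: hit
pos 7: 4: hit
pos 8: 9: fault, frames (7 0 4 9)
pos 9: 0: hit
pos 10: 9: hit
pos 11: 0: hit
pos 12: 2: fault, evict 7, frames (0 4 9 2)
At position 12, page 7 is evicted.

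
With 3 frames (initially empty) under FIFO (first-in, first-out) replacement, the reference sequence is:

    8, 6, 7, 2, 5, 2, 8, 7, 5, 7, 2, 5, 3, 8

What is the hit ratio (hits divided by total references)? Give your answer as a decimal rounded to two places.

0.21

8 -> fault, frames (8)
6 -> fault, frames (8 6)
7 -> fault, frames (8 6 7)
2 -> fault, evict 8, frames (6 7 2)
5 -> fault, evict 6, frames (7 2 5)
2 -> hit
8 -> fault, evict 7, frames (2 5 8)
7 -> fault, evict 2, frames (5 8 7)
5 -> hit
7 -> hit
2 -> fault, evict 5, frames (8 7 2)
5 -> fault, evict 8, frames (7 2 5)
3 -> fault, evict 7, frames (2 5 3)
8 -> fault, evict 2, frames (5 3 8)
Hits: 3 of 14 references → 3/14 = 0.2143.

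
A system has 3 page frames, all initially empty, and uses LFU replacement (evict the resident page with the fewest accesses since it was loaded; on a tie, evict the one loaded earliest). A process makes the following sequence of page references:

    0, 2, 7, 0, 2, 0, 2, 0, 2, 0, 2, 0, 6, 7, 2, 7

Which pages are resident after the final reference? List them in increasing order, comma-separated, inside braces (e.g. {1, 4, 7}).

{0, 2, 7}

0: fault, frames {0}
2: fault, frames {0,2}
7: fault, frames {0,2,7}
0: hit
2: hit
0: hit
2: hit
0: hit
2: hit
0: hit
2: hit
0: hit
6: fault, evict 7, frames {0,2,6}
7: fault, evict 6, frames {0,2,7}
2: hit
7: hit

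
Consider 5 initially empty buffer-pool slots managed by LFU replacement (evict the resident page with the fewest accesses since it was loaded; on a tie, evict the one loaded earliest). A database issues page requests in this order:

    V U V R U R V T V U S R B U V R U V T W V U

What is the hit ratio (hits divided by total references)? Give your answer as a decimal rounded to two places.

V -> fault, frames [V]
U -> fault, frames [V, U]
V -> hit
R -> fault, frames [V, U, R]
U -> hit
R -> hit
V -> hit
T -> fault, frames [V, U, R, T]
V -> hit
U -> hit
S -> fault, frames [V, U, R, T, S]
R -> hit
B -> fault, evict T, frames [V, U, R, S, B]
U -> hit
V -> hit
R -> hit
U -> hit
V -> hit
T -> fault, evict S, frames [V, U, R, B, T]
W -> fault, evict B, frames [V, U, R, T, W]
V -> hit
U -> hit
Hits: 14 of 22 references → 14/22 = 0.6364.

0.64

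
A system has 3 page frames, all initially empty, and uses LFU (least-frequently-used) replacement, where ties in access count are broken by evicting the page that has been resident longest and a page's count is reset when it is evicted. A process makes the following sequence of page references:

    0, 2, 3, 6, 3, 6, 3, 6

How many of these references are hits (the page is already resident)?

4

0 -> fault, frames [0]
2 -> fault, frames [0, 2]
3 -> fault, frames [0, 2, 3]
6 -> fault, evict 0, frames [2, 3, 6]
3 -> hit
6 -> hit
3 -> hit
6 -> hit
Hits: 4.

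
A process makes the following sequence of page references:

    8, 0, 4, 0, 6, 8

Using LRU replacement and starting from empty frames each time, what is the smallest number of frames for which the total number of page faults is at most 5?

2

f=1: 6 faults
f=2: 5 faults
f=3: 5 faults
f=4: 4 faults
Smallest f with faults ≤ 5 is 2.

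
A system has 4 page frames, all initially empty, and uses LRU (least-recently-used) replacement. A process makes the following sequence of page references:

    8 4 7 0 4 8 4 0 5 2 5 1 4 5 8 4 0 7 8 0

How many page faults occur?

8 -> fault, frames [8]
4 -> fault, frames [8, 4]
7 -> fault, frames [8, 4, 7]
0 -> fault, frames [8, 4, 7, 0]
4 -> hit
8 -> hit
4 -> hit
0 -> hit
5 -> fault, evict 7, frames [8, 4, 0, 5]
2 -> fault, evict 8, frames [4, 0, 5, 2]
5 -> hit
1 -> fault, evict 4, frames [0, 2, 5, 1]
4 -> fault, evict 0, frames [2, 5, 1, 4]
5 -> hit
8 -> fault, evict 2, frames [1, 4, 5, 8]
4 -> hit
0 -> fault, evict 1, frames [5, 8, 4, 0]
7 -> fault, evict 5, frames [8, 4, 0, 7]
8 -> hit
0 -> hit
Page faults: 11.

11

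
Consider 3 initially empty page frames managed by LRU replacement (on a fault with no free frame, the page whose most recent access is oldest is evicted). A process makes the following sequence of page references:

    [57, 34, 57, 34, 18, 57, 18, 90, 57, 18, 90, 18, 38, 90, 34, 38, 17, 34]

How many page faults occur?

57: miss, frames (57)
34: miss, frames (57 34)
57: hit
34: hit
18: miss, frames (57 34 18)
57: hit
18: hit
90: miss, evict 34, frames (57 18 90)
57: hit
18: hit
90: hit
18: hit
38: miss, evict 57, frames (90 18 38)
90: hit
34: miss, evict 18, frames (38 90 34)
38: hit
17: miss, evict 90, frames (34 38 17)
34: hit
Page faults: 7.

7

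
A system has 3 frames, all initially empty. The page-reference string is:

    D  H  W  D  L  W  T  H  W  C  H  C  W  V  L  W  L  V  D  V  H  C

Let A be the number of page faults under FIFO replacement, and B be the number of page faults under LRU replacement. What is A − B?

Under FIFO: F F F . F . F F F F . . . F F F . . F F F F → 15 faults.
Under LRU: F F F . F . F F . F . . . F F . . . F . F F → 12 faults.
A − B = 15 − 12 = 3.

3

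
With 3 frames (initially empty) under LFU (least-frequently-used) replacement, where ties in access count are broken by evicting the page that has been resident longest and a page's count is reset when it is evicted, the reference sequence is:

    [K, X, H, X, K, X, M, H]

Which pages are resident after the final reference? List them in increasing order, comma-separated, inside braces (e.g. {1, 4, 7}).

{H, K, X}

K → fault, frames [K]
X → fault, frames [K, X]
H → fault, frames [K, X, H]
X → hit
K → hit
X → hit
M → fault, evict H, frames [K, X, M]
H → fault, evict M, frames [K, X, H]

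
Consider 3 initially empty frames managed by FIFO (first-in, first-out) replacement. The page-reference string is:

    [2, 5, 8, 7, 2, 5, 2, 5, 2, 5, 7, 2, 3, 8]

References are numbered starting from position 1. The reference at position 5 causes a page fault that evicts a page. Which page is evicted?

pos 1: 2 → miss, frames [2]
pos 2: 5 → miss, frames [2, 5]
pos 3: 8 → miss, frames [2, 5, 8]
pos 4: 7 → miss, evict 2, frames [5, 8, 7]
pos 5: 2 → miss, evict 5, frames [8, 7, 2]
At position 5, page 5 is evicted.

5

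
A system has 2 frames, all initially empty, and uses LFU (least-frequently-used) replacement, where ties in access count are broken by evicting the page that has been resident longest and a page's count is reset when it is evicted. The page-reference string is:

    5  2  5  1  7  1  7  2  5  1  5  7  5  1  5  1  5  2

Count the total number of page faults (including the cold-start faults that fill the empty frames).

5 → miss, frames (5)
2 → miss, frames (5 2)
5 → hit
1 → miss, evict 2, frames (5 1)
7 → miss, evict 1, frames (5 7)
1 → miss, evict 7, frames (5 1)
7 → miss, evict 1, frames (5 7)
2 → miss, evict 7, frames (5 2)
5 → hit
1 → miss, evict 2, frames (5 1)
5 → hit
7 → miss, evict 1, frames (5 7)
5 → hit
1 → miss, evict 7, frames (5 1)
5 → hit
1 → hit
5 → hit
2 → miss, evict 1, frames (5 2)
Page faults: 11.

11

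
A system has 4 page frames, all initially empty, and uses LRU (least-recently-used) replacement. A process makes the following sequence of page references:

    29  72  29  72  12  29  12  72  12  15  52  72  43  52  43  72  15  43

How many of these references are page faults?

29 → miss, frames [29]
72 → miss, frames [29, 72]
29 → hit
72 → hit
12 → miss, frames [29, 72, 12]
29 → hit
12 → hit
72 → hit
12 → hit
15 → miss, frames [29, 72, 12, 15]
52 → miss, evict 29, frames [72, 12, 15, 52]
72 → hit
43 → miss, evict 12, frames [15, 52, 72, 43]
52 → hit
43 → hit
72 → hit
15 → hit
43 → hit
Page faults: 6.

6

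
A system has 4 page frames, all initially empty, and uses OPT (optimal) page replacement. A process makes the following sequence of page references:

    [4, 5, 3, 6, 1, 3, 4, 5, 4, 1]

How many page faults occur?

5

4 -> miss, frames (4)
5 -> miss, frames (4 5)
3 -> miss, frames (4 5 3)
6 -> miss, frames (4 5 3 6)
1 -> miss, evict 6, frames (4 5 3 1)
3 -> hit
4 -> hit
5 -> hit
4 -> hit
1 -> hit
Page faults: 5.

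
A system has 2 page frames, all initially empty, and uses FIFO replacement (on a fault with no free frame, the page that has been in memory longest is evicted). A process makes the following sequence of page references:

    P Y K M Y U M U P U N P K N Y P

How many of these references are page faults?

P -> miss, frames [P]
Y -> miss, frames [P, Y]
K -> miss, evict P, frames [Y, K]
M -> miss, evict Y, frames [K, M]
Y -> miss, evict K, frames [M, Y]
U -> miss, evict M, frames [Y, U]
M -> miss, evict Y, frames [U, M]
U -> hit
P -> miss, evict U, frames [M, P]
U -> miss, evict M, frames [P, U]
N -> miss, evict P, frames [U, N]
P -> miss, evict U, frames [N, P]
K -> miss, evict N, frames [P, K]
N -> miss, evict P, frames [K, N]
Y -> miss, evict K, frames [N, Y]
P -> miss, evict N, frames [Y, P]
Page faults: 15.

15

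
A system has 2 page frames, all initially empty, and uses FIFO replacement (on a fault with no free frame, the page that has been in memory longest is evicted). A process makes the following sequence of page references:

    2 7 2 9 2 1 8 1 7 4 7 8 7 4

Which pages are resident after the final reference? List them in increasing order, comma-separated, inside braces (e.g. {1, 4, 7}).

2: miss, frames {2}
7: miss, frames {2,7}
2: hit
9: miss, evict 2, frames {7,9}
2: miss, evict 7, frames {9,2}
1: miss, evict 9, frames {2,1}
8: miss, evict 2, frames {1,8}
1: hit
7: miss, evict 1, frames {8,7}
4: miss, evict 8, frames {7,4}
7: hit
8: miss, evict 7, frames {4,8}
7: miss, evict 4, frames {8,7}
4: miss, evict 8, frames {7,4}

{4, 7}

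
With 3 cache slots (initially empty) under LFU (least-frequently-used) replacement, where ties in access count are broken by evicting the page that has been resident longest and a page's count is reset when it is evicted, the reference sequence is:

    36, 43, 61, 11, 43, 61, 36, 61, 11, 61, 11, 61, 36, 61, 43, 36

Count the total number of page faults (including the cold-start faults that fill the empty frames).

36: fault, frames {36}
43: fault, frames {36,43}
61: fault, frames {36,43,61}
11: fault, evict 36, frames {43,61,11}
43: hit
61: hit
36: fault, evict 11, frames {43,61,36}
61: hit
11: fault, evict 36, frames {43,61,11}
61: hit
11: hit
61: hit
36: fault, evict 43, frames {61,11,36}
61: hit
43: fault, evict 36, frames {61,11,43}
36: fault, evict 43, frames {61,11,36}
Page faults: 9.

9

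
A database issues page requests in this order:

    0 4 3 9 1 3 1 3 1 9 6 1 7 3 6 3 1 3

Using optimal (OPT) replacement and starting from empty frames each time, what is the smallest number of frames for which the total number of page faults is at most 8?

f=1: 18 faults
f=2: 10 faults
f=3: 8 faults
f=4: 7 faults
f=5: 7 faults
f=6: 7 faults
f=7: 7 faults
Smallest f with faults ≤ 8 is 3.

3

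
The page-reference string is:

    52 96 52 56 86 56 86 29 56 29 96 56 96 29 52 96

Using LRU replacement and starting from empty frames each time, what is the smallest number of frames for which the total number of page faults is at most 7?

f=1: 16 faults
f=2: 11 faults
f=3: 7 faults
f=4: 7 faults
f=5: 5 faults
Smallest f with faults ≤ 7 is 3.

3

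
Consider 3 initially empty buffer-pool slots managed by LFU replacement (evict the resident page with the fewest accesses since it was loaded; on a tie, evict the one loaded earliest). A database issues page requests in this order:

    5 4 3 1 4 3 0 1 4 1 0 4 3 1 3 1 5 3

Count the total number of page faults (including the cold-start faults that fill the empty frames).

10

5 -> fault, frames [5]
4 -> fault, frames [5, 4]
3 -> fault, frames [5, 4, 3]
1 -> fault, evict 5, frames [4, 3, 1]
4 -> hit
3 -> hit
0 -> fault, evict 1, frames [4, 3, 0]
1 -> fault, evict 0, frames [4, 3, 1]
4 -> hit
1 -> hit
0 -> fault, evict 3, frames [4, 1, 0]
4 -> hit
3 -> fault, evict 0, frames [4, 1, 3]
1 -> hit
3 -> hit
1 -> hit
5 -> fault, evict 3, frames [4, 1, 5]
3 -> fault, evict 5, frames [4, 1, 3]
Page faults: 10.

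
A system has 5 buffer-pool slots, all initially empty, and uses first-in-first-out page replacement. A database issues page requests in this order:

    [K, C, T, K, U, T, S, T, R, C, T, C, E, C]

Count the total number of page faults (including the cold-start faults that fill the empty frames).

K: fault, frames (K)
C: fault, frames (K C)
T: fault, frames (K C T)
K: hit
U: fault, frames (K C T U)
T: hit
S: fault, frames (K C T U S)
T: hit
R: fault, evict K, frames (C T U S R)
C: hit
T: hit
C: hit
E: fault, evict C, frames (T U S R E)
C: fault, evict T, frames (U S R E C)
Page faults: 8.

8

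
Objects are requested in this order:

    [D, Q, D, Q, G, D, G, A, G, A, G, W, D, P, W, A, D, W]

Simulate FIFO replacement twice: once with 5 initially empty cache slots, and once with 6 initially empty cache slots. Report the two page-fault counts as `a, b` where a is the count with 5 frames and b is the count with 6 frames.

7, 6

5 frames: F F . . F . . F . . . F . F . . F . → 7 faults.
6 frames: F F . . F . . F . . . F . F . . . . → 6 faults.
6 < 7: adding a frame reduced faults, as is typical.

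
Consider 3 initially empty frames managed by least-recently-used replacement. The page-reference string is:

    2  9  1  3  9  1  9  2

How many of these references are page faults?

5

2 → fault, frames {2}
9 → fault, frames {2,9}
1 → fault, frames {2,9,1}
3 → fault, evict 2, frames {9,1,3}
9 → hit
1 → hit
9 → hit
2 → fault, evict 3, frames {1,9,2}
Page faults: 5.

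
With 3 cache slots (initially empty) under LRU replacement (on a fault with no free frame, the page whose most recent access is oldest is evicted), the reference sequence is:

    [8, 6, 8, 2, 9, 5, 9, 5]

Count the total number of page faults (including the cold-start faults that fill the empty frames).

8 -> miss, frames {8}
6 -> miss, frames {8,6}
8 -> hit
2 -> miss, frames {6,8,2}
9 -> miss, evict 6, frames {8,2,9}
5 -> miss, evict 8, frames {2,9,5}
9 -> hit
5 -> hit
Page faults: 5.

5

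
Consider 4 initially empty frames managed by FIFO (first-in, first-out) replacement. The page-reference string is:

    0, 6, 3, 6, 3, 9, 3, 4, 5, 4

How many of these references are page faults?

0: fault, frames [0]
6: fault, frames [0, 6]
3: fault, frames [0, 6, 3]
6: hit
3: hit
9: fault, frames [0, 6, 3, 9]
3: hit
4: fault, evict 0, frames [6, 3, 9, 4]
5: fault, evict 6, frames [3, 9, 4, 5]
4: hit
Page faults: 6.

6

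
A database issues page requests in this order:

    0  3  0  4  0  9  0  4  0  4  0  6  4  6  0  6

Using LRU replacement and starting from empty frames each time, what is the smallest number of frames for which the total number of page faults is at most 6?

3

f=1: 16 faults
f=2: 8 faults
f=3: 5 faults
f=4: 5 faults
f=5: 5 faults
Smallest f with faults ≤ 6 is 3.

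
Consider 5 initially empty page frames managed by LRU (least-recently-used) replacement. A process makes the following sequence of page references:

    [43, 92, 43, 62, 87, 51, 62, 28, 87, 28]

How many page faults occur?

43 -> fault, frames {43}
92 -> fault, frames {43,92}
43 -> hit
62 -> fault, frames {92,43,62}
87 -> fault, frames {92,43,62,87}
51 -> fault, frames {92,43,62,87,51}
62 -> hit
28 -> fault, evict 92, frames {43,87,51,62,28}
87 -> hit
28 -> hit
Page faults: 6.

6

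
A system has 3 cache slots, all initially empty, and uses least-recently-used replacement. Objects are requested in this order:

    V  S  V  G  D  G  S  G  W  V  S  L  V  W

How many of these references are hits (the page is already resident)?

4

V -> miss, frames (V)
S -> miss, frames (V S)
V -> hit
G -> miss, frames (S V G)
D -> miss, evict S, frames (V G D)
G -> hit
S -> miss, evict V, frames (D G S)
G -> hit
W -> miss, evict D, frames (S G W)
V -> miss, evict S, frames (G W V)
S -> miss, evict G, frames (W V S)
L -> miss, evict W, frames (V S L)
V -> hit
W -> miss, evict S, frames (L V W)
Hits: 4.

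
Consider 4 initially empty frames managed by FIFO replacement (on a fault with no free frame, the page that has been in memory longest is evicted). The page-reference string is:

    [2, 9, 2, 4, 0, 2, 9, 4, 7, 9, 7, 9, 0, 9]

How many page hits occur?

2 -> fault, frames {2}
9 -> fault, frames {2,9}
2 -> hit
4 -> fault, frames {2,9,4}
0 -> fault, frames {2,9,4,0}
2 -> hit
9 -> hit
4 -> hit
7 -> fault, evict 2, frames {9,4,0,7}
9 -> hit
7 -> hit
9 -> hit
0 -> hit
9 -> hit
Hits: 9.

9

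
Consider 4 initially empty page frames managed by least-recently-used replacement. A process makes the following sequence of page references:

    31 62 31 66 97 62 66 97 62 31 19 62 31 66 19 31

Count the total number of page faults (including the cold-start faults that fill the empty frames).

31 → miss, frames (31)
62 → miss, frames (31 62)
31 → hit
66 → miss, frames (62 31 66)
97 → miss, frames (62 31 66 97)
62 → hit
66 → hit
97 → hit
62 → hit
31 → hit
19 → miss, evict 66, frames (97 62 31 19)
62 → hit
31 → hit
66 → miss, evict 97, frames (19 62 31 66)
19 → hit
31 → hit
Page faults: 6.

6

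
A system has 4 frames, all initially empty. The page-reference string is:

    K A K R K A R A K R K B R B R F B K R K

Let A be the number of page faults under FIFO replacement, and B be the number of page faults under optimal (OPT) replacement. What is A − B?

Under FIFO: F F . F . . . . . . . F . . . F . F . . → 6 faults.
Under OPT: F F . F . . . . . . . F . . . F . . . . → 5 faults.
A − B = 6 − 5 = 1.

1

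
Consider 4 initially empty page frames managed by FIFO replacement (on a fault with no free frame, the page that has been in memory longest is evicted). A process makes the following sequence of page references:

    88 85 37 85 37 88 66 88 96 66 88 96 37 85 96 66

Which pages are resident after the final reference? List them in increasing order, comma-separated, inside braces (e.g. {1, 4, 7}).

88: fault, frames (88)
85: fault, frames (88 85)
37: fault, frames (88 85 37)
85: hit
37: hit
88: hit
66: fault, frames (88 85 37 66)
88: hit
96: fault, evict 88, frames (85 37 66 96)
66: hit
88: fault, evict 85, frames (37 66 96 88)
96: hit
37: hit
85: fault, evict 37, frames (66 96 88 85)
96: hit
66: hit

{66, 85, 88, 96}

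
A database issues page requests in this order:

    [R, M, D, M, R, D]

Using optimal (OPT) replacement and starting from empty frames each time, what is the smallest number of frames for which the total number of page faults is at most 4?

2

f=1: 6 faults
f=2: 4 faults
f=3: 3 faults
Smallest f with faults ≤ 4 is 2.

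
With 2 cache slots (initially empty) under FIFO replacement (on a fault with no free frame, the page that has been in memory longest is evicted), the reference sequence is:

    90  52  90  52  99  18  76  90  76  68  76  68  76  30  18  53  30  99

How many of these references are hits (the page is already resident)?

90 -> miss, frames (90)
52 -> miss, frames (90 52)
90 -> hit
52 -> hit
99 -> miss, evict 90, frames (52 99)
18 -> miss, evict 52, frames (99 18)
76 -> miss, evict 99, frames (18 76)
90 -> miss, evict 18, frames (76 90)
76 -> hit
68 -> miss, evict 76, frames (90 68)
76 -> miss, evict 90, frames (68 76)
68 -> hit
76 -> hit
30 -> miss, evict 68, frames (76 30)
18 -> miss, evict 76, frames (30 18)
53 -> miss, evict 30, frames (18 53)
30 -> miss, evict 18, frames (53 30)
99 -> miss, evict 53, frames (30 99)
Hits: 5.

5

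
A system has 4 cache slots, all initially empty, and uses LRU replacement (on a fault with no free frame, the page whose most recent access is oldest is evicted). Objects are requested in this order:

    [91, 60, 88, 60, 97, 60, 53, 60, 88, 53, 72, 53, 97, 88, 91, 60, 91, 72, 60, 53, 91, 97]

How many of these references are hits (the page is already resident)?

91: fault, frames (91)
60: fault, frames (91 60)
88: fault, frames (91 60 88)
60: hit
97: fault, frames (91 88 60 97)
60: hit
53: fault, evict 91, frames (88 97 60 53)
60: hit
88: hit
53: hit
72: fault, evict 97, frames (60 88 53 72)
53: hit
97: fault, evict 60, frames (88 72 53 97)
88: hit
91: fault, evict 72, frames (53 97 88 91)
60: fault, evict 53, frames (97 88 91 60)
91: hit
72: fault, evict 97, frames (88 60 91 72)
60: hit
53: fault, evict 88, frames (91 72 60 53)
91: hit
97: fault, evict 72, frames (60 53 91 97)
Hits: 10.

10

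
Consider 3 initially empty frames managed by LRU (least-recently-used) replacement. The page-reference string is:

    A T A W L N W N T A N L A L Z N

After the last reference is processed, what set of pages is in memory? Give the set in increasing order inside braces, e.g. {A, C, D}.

A -> miss, frames (A)
T -> miss, frames (A T)
A -> hit
W -> miss, frames (T A W)
L -> miss, evict T, frames (A W L)
N -> miss, evict A, frames (W L N)
W -> hit
N -> hit
T -> miss, evict L, frames (W N T)
A -> miss, evict W, frames (N T A)
N -> hit
L -> miss, evict T, frames (A N L)
A -> hit
L -> hit
Z -> miss, evict N, frames (A L Z)
N -> miss, evict A, frames (L Z N)

{L, N, Z}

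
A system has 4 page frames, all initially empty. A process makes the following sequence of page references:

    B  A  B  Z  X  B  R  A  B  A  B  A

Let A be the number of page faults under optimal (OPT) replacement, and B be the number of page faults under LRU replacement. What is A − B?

Under OPT: F F . F F . F . . . . . → 5 faults.
Under LRU: F F . F F . F F . . . . → 6 faults.
A − B = 5 − 6 = -1.

-1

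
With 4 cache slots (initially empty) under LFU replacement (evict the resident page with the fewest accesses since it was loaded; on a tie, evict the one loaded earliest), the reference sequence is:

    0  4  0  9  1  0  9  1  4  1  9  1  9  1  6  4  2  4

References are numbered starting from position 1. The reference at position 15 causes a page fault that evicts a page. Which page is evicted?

4

pos 1: 0 → miss, frames (0)
pos 2: 4 → miss, frames (0 4)
pos 3: 0 → hit
pos 4: 9 → miss, frames (0 4 9)
pos 5: 1 → miss, frames (0 4 9 1)
pos 6: 0 → hit
pos 7: 9 → hit
pos 8: 1 → hit
pos 9: 4 → hit
pos 10: 1 → hit
pos 11: 9 → hit
pos 12: 1 → hit
pos 13: 9 → hit
pos 14: 1 → hit
pos 15: 6 → miss, evict 4, frames (0 9 1 6)
At position 15, page 4 is evicted.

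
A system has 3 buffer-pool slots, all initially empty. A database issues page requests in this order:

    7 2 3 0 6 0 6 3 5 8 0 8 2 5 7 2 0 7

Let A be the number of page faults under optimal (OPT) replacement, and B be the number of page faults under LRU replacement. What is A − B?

Under OPT: F F F F F . . . F F . . F . F . . . → 9 faults.
Under LRU: F F F F F . . . F F F . F F F . F . → 12 faults.
A − B = 9 − 12 = -3.

-3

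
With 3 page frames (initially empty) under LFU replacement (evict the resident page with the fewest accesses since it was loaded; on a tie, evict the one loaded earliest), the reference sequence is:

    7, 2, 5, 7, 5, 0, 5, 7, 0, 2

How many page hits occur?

5

7 -> miss, frames [7]
2 -> miss, frames [7, 2]
5 -> miss, frames [7, 2, 5]
7 -> hit
5 -> hit
0 -> miss, evict 2, frames [7, 5, 0]
5 -> hit
7 -> hit
0 -> hit
2 -> miss, evict 0, frames [7, 5, 2]
Hits: 5.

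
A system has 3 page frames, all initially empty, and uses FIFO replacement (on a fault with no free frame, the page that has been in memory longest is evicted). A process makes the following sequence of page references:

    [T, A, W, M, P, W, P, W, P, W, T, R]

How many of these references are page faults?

T → miss, frames {T}
A → miss, frames {T,A}
W → miss, frames {T,A,W}
M → miss, evict T, frames {A,W,M}
P → miss, evict A, frames {W,M,P}
W → hit
P → hit
W → hit
P → hit
W → hit
T → miss, evict W, frames {M,P,T}
R → miss, evict M, frames {P,T,R}
Page faults: 7.

7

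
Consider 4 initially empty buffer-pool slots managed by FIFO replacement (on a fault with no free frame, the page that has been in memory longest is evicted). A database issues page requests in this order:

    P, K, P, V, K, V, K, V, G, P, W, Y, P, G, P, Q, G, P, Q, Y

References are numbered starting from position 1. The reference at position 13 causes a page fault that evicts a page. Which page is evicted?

pos 1: P: miss, frames [P]
pos 2: K: miss, frames [P, K]
pos 3: P: hit
pos 4: V: miss, frames [P, K, V]
pos 5: K: hit
pos 6: V: hit
pos 7: K: hit
pos 8: V: hit
pos 9: G: miss, frames [P, K, V, G]
pos 10: P: hit
pos 11: W: miss, evict P, frames [K, V, G, W]
pos 12: Y: miss, evict K, frames [V, G, W, Y]
pos 13: P: miss, evict V, frames [G, W, Y, P]
At position 13, page V is evicted.

V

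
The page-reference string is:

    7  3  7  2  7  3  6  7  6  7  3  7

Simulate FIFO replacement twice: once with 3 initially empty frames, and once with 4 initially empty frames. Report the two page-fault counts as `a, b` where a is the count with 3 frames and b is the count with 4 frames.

6, 4

3 frames: F F . F . . F F . . F . → 6 faults.
4 frames: F F . F . . F . . . . . → 4 faults.
4 < 6: adding a frame reduced faults, as is typical.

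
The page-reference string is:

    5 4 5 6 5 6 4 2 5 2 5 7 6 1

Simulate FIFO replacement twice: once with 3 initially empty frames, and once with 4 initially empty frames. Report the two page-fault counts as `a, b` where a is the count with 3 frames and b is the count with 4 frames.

8, 6

3 frames: F F . F . . . F F . . F F F → 8 faults.
4 frames: F F . F . . . F . . . F . F → 6 faults.
6 < 8: adding a frame reduced faults, as is typical.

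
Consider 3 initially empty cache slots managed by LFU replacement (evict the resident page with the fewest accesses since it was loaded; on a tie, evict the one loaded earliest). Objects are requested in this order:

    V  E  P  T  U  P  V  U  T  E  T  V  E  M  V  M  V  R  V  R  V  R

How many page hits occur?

V → miss, frames (V)
E → miss, frames (V E)
P → miss, frames (V E P)
T → miss, evict V, frames (E P T)
U → miss, evict E, frames (P T U)
P → hit
V → miss, evict T, frames (P U V)
U → hit
T → miss, evict V, frames (P U T)
E → miss, evict T, frames (P U E)
T → miss, evict E, frames (P U T)
V → miss, evict T, frames (P U V)
E → miss, evict V, frames (P U E)
M → miss, evict E, frames (P U M)
V → miss, evict M, frames (P U V)
M → miss, evict V, frames (P U M)
V → miss, evict M, frames (P U V)
R → miss, evict V, frames (P U R)
V → miss, evict R, frames (P U V)
R → miss, evict V, frames (P U R)
V → miss, evict R, frames (P U V)
R → miss, evict V, frames (P U R)
Hits: 2.

2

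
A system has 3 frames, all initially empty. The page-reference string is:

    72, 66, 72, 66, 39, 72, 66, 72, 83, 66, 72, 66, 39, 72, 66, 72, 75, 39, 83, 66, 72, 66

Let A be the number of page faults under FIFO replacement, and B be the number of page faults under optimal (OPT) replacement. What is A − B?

Under FIFO: F F . . F . . . F . F F F . . . F . F F F . → 11 faults.
Under OPT: F F . . F . . . F . . . F . . . F . F . F . → 8 faults.
A − B = 11 − 8 = 3.

3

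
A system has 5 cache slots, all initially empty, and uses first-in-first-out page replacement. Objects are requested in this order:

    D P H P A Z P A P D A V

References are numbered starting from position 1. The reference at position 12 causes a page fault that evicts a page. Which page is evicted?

D

pos 1: D -> fault, frames [D]
pos 2: P -> fault, frames [D, P]
pos 3: H -> fault, frames [D, P, H]
pos 4: P -> hit
pos 5: A -> fault, frames [D, P, H, A]
pos 6: Z -> fault, frames [D, P, H, A, Z]
pos 7: P -> hit
pos 8: A -> hit
pos 9: P -> hit
pos 10: D -> hit
pos 11: A -> hit
pos 12: V -> fault, evict D, frames [P, H, A, Z, V]
At position 12, page D is evicted.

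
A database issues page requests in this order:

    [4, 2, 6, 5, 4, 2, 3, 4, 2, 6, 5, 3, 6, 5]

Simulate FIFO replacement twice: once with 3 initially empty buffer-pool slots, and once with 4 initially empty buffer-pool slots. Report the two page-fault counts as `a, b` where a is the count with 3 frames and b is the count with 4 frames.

3 frames: F F F F F F F . . F F . . . → 9 faults.
4 frames: F F F F . . F F F F F F . . → 10 faults.
10 > 9: adding a frame increased faults — Belady's anomaly.

9, 10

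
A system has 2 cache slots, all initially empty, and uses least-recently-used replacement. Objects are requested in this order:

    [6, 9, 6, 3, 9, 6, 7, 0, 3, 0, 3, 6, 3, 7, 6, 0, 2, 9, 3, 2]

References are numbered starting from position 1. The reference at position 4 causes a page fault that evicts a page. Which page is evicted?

9

pos 1: 6: miss, frames [6]
pos 2: 9: miss, frames [6, 9]
pos 3: 6: hit
pos 4: 3: miss, evict 9, frames [6, 3]
At position 4, page 9 is evicted.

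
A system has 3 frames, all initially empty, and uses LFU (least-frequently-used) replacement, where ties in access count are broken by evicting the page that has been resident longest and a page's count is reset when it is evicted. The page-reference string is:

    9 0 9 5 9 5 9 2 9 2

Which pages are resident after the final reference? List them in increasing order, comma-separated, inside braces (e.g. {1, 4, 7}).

9 → fault, frames {9}
0 → fault, frames {9,0}
9 → hit
5 → fault, frames {9,0,5}
9 → hit
5 → hit
9 → hit
2 → fault, evict 0, frames {9,5,2}
9 → hit
2 → hit

{2, 5, 9}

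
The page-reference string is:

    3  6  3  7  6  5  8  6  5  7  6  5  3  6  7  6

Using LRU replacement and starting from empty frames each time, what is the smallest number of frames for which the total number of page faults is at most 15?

2

f=1: 16 faults
f=2: 14 faults
f=3: 8 faults
f=4: 6 faults
f=5: 5 faults
Smallest f with faults ≤ 15 is 2.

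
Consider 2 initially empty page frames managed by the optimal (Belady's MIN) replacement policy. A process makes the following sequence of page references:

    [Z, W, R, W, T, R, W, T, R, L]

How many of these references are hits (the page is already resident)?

Z: fault, frames [Z]
W: fault, frames [Z, W]
R: fault, evict Z, frames [W, R]
W: hit
T: fault, evict W, frames [R, T]
R: hit
W: fault, evict R, frames [T, W]
T: hit
R: fault, evict W, frames [T, R]
L: fault, evict R, frames [T, L]
Hits: 3.

3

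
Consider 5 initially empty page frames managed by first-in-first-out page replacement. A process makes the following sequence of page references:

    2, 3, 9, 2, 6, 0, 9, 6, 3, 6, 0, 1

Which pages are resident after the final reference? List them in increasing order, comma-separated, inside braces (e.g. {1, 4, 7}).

2 -> fault, frames {2}
3 -> fault, frames {2,3}
9 -> fault, frames {2,3,9}
2 -> hit
6 -> fault, frames {2,3,9,6}
0 -> fault, frames {2,3,9,6,0}
9 -> hit
6 -> hit
3 -> hit
6 -> hit
0 -> hit
1 -> fault, evict 2, frames {3,9,6,0,1}

{0, 1, 3, 6, 9}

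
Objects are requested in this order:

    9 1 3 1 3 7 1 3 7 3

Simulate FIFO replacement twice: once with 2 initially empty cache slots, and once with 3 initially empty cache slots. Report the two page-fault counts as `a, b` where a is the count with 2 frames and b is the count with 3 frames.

2 frames: F F F . . F F F F . → 7 faults.
3 frames: F F F . . F . . . . → 4 faults.
4 < 7: adding a frame reduced faults, as is typical.

7, 4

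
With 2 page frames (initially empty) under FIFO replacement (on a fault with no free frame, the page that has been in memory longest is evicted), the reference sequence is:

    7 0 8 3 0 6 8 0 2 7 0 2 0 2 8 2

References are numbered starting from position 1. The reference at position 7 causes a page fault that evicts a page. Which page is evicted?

0

pos 1: 7 -> miss, frames [7]
pos 2: 0 -> miss, frames [7, 0]
pos 3: 8 -> miss, evict 7, frames [0, 8]
pos 4: 3 -> miss, evict 0, frames [8, 3]
pos 5: 0 -> miss, evict 8, frames [3, 0]
pos 6: 6 -> miss, evict 3, frames [0, 6]
pos 7: 8 -> miss, evict 0, frames [6, 8]
At position 7, page 0 is evicted.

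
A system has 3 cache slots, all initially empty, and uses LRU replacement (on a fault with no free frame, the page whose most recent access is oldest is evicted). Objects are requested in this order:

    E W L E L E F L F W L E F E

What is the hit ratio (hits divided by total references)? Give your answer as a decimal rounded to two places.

0.50

E → fault, frames {E}
W → fault, frames {E,W}
L → fault, frames {E,W,L}
E → hit
L → hit
E → hit
F → fault, evict W, frames {L,E,F}
L → hit
F → hit
W → fault, evict E, frames {L,F,W}
L → hit
E → fault, evict F, frames {W,L,E}
F → fault, evict W, frames {L,E,F}
E → hit
Hits: 7 of 14 references → 7/14 = 0.5000.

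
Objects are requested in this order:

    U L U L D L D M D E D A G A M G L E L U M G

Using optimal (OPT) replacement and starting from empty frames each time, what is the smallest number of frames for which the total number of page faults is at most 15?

f=1: 22 faults
f=2: 13 faults
f=3: 11 faults
f=4: 9 faults
f=5: 8 faults
f=6: 7 faults
f=7: 7 faults
Smallest f with faults ≤ 15 is 2.

2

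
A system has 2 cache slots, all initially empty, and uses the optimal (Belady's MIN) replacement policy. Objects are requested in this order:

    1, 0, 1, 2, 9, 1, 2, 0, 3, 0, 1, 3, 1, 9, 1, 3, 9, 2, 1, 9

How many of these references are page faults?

12

1: miss, frames (1)
0: miss, frames (1 0)
1: hit
2: miss, evict 0, frames (1 2)
9: miss, evict 2, frames (1 9)
1: hit
2: miss, evict 9, frames (1 2)
0: miss, evict 2, frames (1 0)
3: miss, evict 1, frames (0 3)
0: hit
1: miss, evict 0, frames (3 1)
3: hit
1: hit
9: miss, evict 3, frames (1 9)
1: hit
3: miss, evict 1, frames (9 3)
9: hit
2: miss, evict 3, frames (9 2)
1: miss, evict 2, frames (9 1)
9: hit
Page faults: 12.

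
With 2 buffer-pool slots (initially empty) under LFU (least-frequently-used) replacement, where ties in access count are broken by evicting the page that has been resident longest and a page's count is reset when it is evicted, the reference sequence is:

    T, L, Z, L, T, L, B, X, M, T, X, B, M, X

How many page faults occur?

T: fault, frames {T}
L: fault, frames {T,L}
Z: fault, evict T, frames {L,Z}
L: hit
T: fault, evict Z, frames {L,T}
L: hit
B: fault, evict T, frames {L,B}
X: fault, evict B, frames {L,X}
M: fault, evict X, frames {L,M}
T: fault, evict M, frames {L,T}
X: fault, evict T, frames {L,X}
B: fault, evict X, frames {L,B}
M: fault, evict B, frames {L,M}
X: fault, evict M, frames {L,X}
Page faults: 12.

12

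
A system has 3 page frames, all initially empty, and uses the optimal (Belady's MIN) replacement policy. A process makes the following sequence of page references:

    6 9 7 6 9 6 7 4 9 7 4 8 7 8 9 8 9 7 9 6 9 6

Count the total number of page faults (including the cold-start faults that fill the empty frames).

6 -> miss, frames (6)
9 -> miss, frames (6 9)
7 -> miss, frames (6 9 7)
6 -> hit
9 -> hit
6 -> hit
7 -> hit
4 -> miss, evict 6, frames (9 7 4)
9 -> hit
7 -> hit
4 -> hit
8 -> miss, evict 4, frames (9 7 8)
7 -> hit
8 -> hit
9 -> hit
8 -> hit
9 -> hit
7 -> hit
9 -> hit
6 -> miss, evict 8, frames (9 7 6)
9 -> hit
6 -> hit
Page faults: 6.

6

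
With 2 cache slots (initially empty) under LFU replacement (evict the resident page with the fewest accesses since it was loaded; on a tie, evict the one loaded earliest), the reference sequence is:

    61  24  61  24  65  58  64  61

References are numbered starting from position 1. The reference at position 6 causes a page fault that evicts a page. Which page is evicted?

65

pos 1: 61 → fault, frames {61}
pos 2: 24 → fault, frames {61,24}
pos 3: 61 → hit
pos 4: 24 → hit
pos 5: 65 → fault, evict 61, frames {24,65}
pos 6: 58 → fault, evict 65, frames {24,58}
At position 6, page 65 is evicted.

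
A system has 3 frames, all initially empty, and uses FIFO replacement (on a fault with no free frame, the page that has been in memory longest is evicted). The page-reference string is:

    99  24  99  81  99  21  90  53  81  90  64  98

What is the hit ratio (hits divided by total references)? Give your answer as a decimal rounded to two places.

99 -> miss, frames (99)
24 -> miss, frames (99 24)
99 -> hit
81 -> miss, frames (99 24 81)
99 -> hit
21 -> miss, evict 99, frames (24 81 21)
90 -> miss, evict 24, frames (81 21 90)
53 -> miss, evict 81, frames (21 90 53)
81 -> miss, evict 21, frames (90 53 81)
90 -> hit
64 -> miss, evict 90, frames (53 81 64)
98 -> miss, evict 53, frames (81 64 98)
Hits: 3 of 12 references → 3/12 = 0.2500.

0.25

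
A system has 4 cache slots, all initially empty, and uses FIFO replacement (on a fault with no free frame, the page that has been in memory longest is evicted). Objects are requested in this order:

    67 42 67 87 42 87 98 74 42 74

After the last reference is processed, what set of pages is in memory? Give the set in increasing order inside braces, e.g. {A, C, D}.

{42, 74, 87, 98}

67 → fault, frames (67)
42 → fault, frames (67 42)
67 → hit
87 → fault, frames (67 42 87)
42 → hit
87 → hit
98 → fault, frames (67 42 87 98)
74 → fault, evict 67, frames (42 87 98 74)
42 → hit
74 → hit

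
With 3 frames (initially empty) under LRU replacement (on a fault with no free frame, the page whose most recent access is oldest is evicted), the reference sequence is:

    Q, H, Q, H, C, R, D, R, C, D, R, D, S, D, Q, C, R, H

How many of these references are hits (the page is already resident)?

Q: fault, frames (Q)
H: fault, frames (Q H)
Q: hit
H: hit
C: fault, frames (Q H C)
R: fault, evict Q, frames (H C R)
D: fault, evict H, frames (C R D)
R: hit
C: hit
D: hit
R: hit
D: hit
S: fault, evict C, frames (R D S)
D: hit
Q: fault, evict R, frames (S D Q)
C: fault, evict S, frames (D Q C)
R: fault, evict D, frames (Q C R)
H: fault, evict Q, frames (C R H)
Hits: 8.

8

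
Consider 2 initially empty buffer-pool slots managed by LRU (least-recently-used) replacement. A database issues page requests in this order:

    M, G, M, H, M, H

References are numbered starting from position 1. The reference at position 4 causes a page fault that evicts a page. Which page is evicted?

pos 1: M -> fault, frames {M}
pos 2: G -> fault, frames {M,G}
pos 3: M -> hit
pos 4: H -> fault, evict G, frames {M,H}
At position 4, page G is evicted.

G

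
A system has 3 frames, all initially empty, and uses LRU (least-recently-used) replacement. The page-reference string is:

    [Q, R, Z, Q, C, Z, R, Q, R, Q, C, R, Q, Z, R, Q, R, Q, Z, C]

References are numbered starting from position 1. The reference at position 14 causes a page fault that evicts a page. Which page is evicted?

C

pos 1: Q: miss, frames (Q)
pos 2: R: miss, frames (Q R)
pos 3: Z: miss, frames (Q R Z)
pos 4: Q: hit
pos 5: C: miss, evict R, frames (Z Q C)
pos 6: Z: hit
pos 7: R: miss, evict Q, frames (C Z R)
pos 8: Q: miss, evict C, frames (Z R Q)
pos 9: R: hit
pos 10: Q: hit
pos 11: C: miss, evict Z, frames (R Q C)
pos 12: R: hit
pos 13: Q: hit
pos 14: Z: miss, evict C, frames (R Q Z)
At position 14, page C is evicted.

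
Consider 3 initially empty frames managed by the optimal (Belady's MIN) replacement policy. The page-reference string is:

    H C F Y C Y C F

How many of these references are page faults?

4

H → miss, frames (H)
C → miss, frames (H C)
F → miss, frames (H C F)
Y → miss, evict H, frames (C F Y)
C → hit
Y → hit
C → hit
F → hit
Page faults: 4.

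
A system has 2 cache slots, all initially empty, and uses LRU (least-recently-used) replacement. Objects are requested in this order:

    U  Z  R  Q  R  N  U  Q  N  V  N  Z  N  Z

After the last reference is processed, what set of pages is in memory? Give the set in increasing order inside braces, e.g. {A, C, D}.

{N, Z}

U → miss, frames {U}
Z → miss, frames {U,Z}
R → miss, evict U, frames {Z,R}
Q → miss, evict Z, frames {R,Q}
R → hit
N → miss, evict Q, frames {R,N}
U → miss, evict R, frames {N,U}
Q → miss, evict N, frames {U,Q}
N → miss, evict U, frames {Q,N}
V → miss, evict Q, frames {N,V}
N → hit
Z → miss, evict V, frames {N,Z}
N → hit
Z → hit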